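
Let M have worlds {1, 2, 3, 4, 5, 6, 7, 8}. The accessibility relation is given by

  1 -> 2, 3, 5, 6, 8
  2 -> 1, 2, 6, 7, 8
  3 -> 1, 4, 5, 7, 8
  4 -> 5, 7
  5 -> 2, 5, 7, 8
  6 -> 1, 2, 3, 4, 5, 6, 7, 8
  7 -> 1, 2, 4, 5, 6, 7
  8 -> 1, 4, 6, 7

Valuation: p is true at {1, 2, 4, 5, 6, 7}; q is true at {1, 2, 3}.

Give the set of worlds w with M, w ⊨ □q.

∅

1: successors {2, 3, 5, 6, 8}; q there: 2:T, 3:T, 5:F, 6:F, 8:F. ✗
2: successors {1, 2, 6, 7, 8}; q there: 1:T, 2:T, 6:F, 7:F, 8:F. ✗
3: successors {1, 4, 5, 7, 8}; q there: 1:T, 4:F, 5:F, 7:F, 8:F. ✗
4: successors {5, 7}; q there: 5:F, 7:F. ✗
5: successors {2, 5, 7, 8}; q there: 2:T, 5:F, 7:F, 8:F. ✗
6: successors {1, 2, 3, 4, 5, 6, 7, 8}; q there: 1:T, 2:T, 3:T, 4:F, 5:F, 6:F, 7:F, 8:F. ✗
7: successors {1, 2, 4, 5, 6, 7}; q there: 1:T, 2:T, 4:F, 5:F, 6:F, 7:F. ✗
8: successors {1, 4, 6, 7}; q there: 1:T, 4:F, 6:F, 7:F. ✗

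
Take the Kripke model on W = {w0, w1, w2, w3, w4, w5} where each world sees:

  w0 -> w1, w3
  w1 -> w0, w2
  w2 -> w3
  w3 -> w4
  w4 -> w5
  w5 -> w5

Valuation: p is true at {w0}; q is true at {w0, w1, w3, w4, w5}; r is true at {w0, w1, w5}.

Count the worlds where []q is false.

1

w0: successors {w1, w3}; q there: w1:T, w3:T. ✓
w1: successors {w0, w2}; q there: w0:T, w2:F. ✗
w2: successors {w3}; q there: w3:T. ✓
w3: successors {w4}; q there: w4:T. ✓
w4: successors {w5}; q there: w5:T. ✓
w5: successors {w5}; q there: w5:T. ✓
Satisfying worlds: {w0, w2, w3, w4, w5}.
So []q fails at the other 1 world.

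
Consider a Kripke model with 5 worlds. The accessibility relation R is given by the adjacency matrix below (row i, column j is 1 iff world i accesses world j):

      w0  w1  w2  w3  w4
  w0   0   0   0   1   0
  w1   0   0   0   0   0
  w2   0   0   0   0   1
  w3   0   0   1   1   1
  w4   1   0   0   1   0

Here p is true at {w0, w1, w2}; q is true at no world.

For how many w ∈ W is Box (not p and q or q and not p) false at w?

4

w0: successors {w3}; not p and q or q and not p there: w3:F. ✗
w1: no successors, so Box (not p and q or q and not p) holds vacuously. ✓
w2: successors {w4}; not p and q or q and not p there: w4:F. ✗
w3: successors {w2, w3, w4}; not p and q or q and not p there: w2:F, w3:F, w4:F. ✗
w4: successors {w0, w3}; not p and q or q and not p there: w0:F, w3:F. ✗
Satisfying worlds: {w1}.
So Box (not p and q or q and not p) fails at the other 4 worlds.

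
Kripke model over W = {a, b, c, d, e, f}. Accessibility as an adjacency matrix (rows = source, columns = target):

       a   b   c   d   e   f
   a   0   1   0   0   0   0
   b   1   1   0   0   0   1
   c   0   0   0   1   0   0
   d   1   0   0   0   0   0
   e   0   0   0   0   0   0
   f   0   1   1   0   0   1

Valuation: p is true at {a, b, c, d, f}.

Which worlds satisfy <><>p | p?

{a, b, c, d, f}

a: <><>p is T, p is T. ✓
b: <><>p is T, p is T. ✓
c: <><>p is T, p is T. ✓
d: <><>p is T, p is T. ✓
e: <><>p is F, p is F. ✗
f: <><>p is T, p is T. ✓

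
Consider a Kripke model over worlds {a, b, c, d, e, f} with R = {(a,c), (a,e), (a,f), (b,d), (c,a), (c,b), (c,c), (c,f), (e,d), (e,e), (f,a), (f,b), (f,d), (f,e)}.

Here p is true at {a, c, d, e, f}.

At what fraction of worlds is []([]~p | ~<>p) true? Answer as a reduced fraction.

a: successors {c, e, f}; []~p | ~<>p there: c:F, e:F, f:F. ✗
b: successors {d}; []~p | ~<>p there: d:T. ✓
c: successors {a, b, c, f}; []~p | ~<>p there: a:F, b:F, c:F, f:F. ✗
d: no successors, so []([]~p | ~<>p) holds vacuously. ✓
e: successors {d, e}; []~p | ~<>p there: d:T, e:F. ✗
f: successors {a, b, d, e}; []~p | ~<>p there: a:F, b:F, d:T, e:F. ✗
That's 2 of 6 worlds, so 2/6 = 1/3.

1/3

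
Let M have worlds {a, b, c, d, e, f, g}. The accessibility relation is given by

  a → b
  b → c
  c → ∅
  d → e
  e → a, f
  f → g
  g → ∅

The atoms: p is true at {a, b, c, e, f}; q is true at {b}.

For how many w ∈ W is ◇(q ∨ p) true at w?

a: successors {b}; q ∨ p there: b:T. ✓
b: successors {c}; q ∨ p there: c:T. ✓
c: no successors, so ◇(q ∨ p) fails. ✗
d: successors {e}; q ∨ p there: e:T. ✓
e: successors {a, f}; q ∨ p there: a:T, f:T. ✓
f: successors {g}; q ∨ p there: g:F. ✗
g: no successors, so ◇(q ∨ p) fails. ✗
Satisfying worlds: {a, b, d, e}.

4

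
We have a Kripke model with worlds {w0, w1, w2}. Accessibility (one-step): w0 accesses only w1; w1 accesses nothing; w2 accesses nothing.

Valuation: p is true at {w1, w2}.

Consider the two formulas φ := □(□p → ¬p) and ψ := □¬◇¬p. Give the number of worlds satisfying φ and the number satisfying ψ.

For □(□p → ¬p):
w0: successors {w1}; □p → ¬p there: w1:F. ✗
w1: no successors, so □(□p → ¬p) holds vacuously. ✓
w2: no successors, so □(□p → ¬p) holds vacuously. ✓
— 2 worlds.
For □¬◇¬p:
w0: successors {w1}; ¬◇¬p there: w1:T. ✓
w1: no successors, so □¬◇¬p holds vacuously. ✓
w2: no successors, so □¬◇¬p holds vacuously. ✓
— 3 worlds.

2 and 3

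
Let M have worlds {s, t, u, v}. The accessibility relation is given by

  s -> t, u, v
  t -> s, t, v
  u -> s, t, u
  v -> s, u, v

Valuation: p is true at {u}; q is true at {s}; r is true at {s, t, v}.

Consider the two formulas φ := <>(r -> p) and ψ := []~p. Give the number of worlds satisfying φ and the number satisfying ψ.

For <>(r -> p):
s: successors {t, u, v}; r -> p there: t:F, u:T, v:F. ✓
t: successors {s, t, v}; r -> p there: s:F, t:F, v:F. ✗
u: successors {s, t, u}; r -> p there: s:F, t:F, u:T. ✓
v: successors {s, u, v}; r -> p there: s:F, u:T, v:F. ✓
— 3 worlds.
For []~p:
s: successors {t, u, v}; ~p there: t:T, u:F, v:T. ✗
t: successors {s, t, v}; ~p there: s:T, t:T, v:T. ✓
u: successors {s, t, u}; ~p there: s:T, t:T, u:F. ✗
v: successors {s, u, v}; ~p there: s:T, u:F, v:T. ✗
— 1 world.

3 and 1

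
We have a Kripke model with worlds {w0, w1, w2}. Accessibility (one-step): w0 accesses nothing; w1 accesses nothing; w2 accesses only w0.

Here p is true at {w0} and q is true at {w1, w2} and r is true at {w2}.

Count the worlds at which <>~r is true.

w0: no successors, so <>~r fails. ✗
w1: no successors, so <>~r fails. ✗
w2: successors {w0}; ~r there: w0:T. ✓
Satisfying worlds: {w2}.

1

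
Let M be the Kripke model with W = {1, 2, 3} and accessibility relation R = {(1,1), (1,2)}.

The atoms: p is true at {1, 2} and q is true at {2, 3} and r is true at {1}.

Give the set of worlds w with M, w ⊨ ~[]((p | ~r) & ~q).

1: []((p | ~r) & ~q) is F. ✓
2: []((p | ~r) & ~q) is T. ✗
3: []((p | ~r) & ~q) is T. ✗

{1}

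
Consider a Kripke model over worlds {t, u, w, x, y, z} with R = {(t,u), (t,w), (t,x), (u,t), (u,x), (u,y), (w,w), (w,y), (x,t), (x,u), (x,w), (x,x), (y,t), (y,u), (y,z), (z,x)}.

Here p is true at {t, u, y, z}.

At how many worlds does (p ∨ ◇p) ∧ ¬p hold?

t: p ∨ ◇p is T, ¬p is F. ✗
u: p ∨ ◇p is T, ¬p is F. ✗
w: p ∨ ◇p is T, ¬p is T. ✓
x: p ∨ ◇p is T, ¬p is T. ✓
y: p ∨ ◇p is T, ¬p is F. ✗
z: p ∨ ◇p is T, ¬p is F. ✗
Satisfying worlds: {w, x}.

2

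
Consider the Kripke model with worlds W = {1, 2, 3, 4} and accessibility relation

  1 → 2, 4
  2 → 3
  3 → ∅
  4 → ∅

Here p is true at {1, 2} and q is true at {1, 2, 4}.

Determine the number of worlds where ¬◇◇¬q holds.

1: ◇◇¬q is T. ✗
2: ◇◇¬q is F. ✓
3: ◇◇¬q is F. ✓
4: ◇◇¬q is F. ✓
Satisfying worlds: {2, 3, 4}.

3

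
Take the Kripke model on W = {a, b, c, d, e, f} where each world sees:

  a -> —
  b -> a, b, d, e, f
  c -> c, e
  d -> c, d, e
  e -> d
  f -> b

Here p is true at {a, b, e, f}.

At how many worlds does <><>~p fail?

1

a: no successors, so <><>~p fails. ✗
b: successors {a, b, d, e, f}; <>~p there: a:F, b:T, d:T, e:T, f:F. ✓
c: successors {c, e}; <>~p there: c:T, e:T. ✓
d: successors {c, d, e}; <>~p there: c:T, d:T, e:T. ✓
e: successors {d}; <>~p there: d:T. ✓
f: successors {b}; <>~p there: b:T. ✓
Satisfying worlds: {b, c, d, e, f}.
So <><>~p fails at the other 1 world.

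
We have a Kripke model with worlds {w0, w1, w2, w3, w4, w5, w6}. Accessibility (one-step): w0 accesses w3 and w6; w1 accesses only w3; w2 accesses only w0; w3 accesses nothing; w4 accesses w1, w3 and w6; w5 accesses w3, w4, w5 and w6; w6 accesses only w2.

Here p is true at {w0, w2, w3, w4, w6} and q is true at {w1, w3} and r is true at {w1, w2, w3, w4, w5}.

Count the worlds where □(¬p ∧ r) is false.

6

w0: successors {w3, w6}; ¬p ∧ r there: w3:F, w6:F. ✗
w1: successors {w3}; ¬p ∧ r there: w3:F. ✗
w2: successors {w0}; ¬p ∧ r there: w0:F. ✗
w3: no successors, so □(¬p ∧ r) holds vacuously. ✓
w4: successors {w1, w3, w6}; ¬p ∧ r there: w1:T, w3:F, w6:F. ✗
w5: successors {w3, w4, w5, w6}; ¬p ∧ r there: w3:F, w4:F, w5:T, w6:F. ✗
w6: successors {w2}; ¬p ∧ r there: w2:F. ✗
Satisfying worlds: {w3}.
So □(¬p ∧ r) fails at the other 6 worlds.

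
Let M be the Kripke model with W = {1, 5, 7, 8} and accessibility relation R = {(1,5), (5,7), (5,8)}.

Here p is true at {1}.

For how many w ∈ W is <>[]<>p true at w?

1

1: successors {5}; []<>p there: 5:F. ✗
5: successors {7, 8}; []<>p there: 7:T, 8:T. ✓
7: no successors, so <>[]<>p fails. ✗
8: no successors, so <>[]<>p fails. ✗
Satisfying worlds: {5}.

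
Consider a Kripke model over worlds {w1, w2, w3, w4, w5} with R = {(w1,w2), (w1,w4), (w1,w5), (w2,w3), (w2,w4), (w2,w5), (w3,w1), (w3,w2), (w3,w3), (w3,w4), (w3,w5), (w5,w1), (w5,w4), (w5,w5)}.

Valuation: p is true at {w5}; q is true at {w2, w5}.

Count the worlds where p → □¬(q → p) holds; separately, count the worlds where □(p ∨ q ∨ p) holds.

For p → □¬(q → p):
w1: p is F, □¬(q → p) is F. ✓
w2: p is F, □¬(q → p) is F. ✓
w3: p is F, □¬(q → p) is F. ✓
w4: p is F, □¬(q → p) is T. ✓
w5: p is T, □¬(q → p) is F. ✗
— 4 worlds.
For □(p ∨ q ∨ p):
w1: successors {w2, w4, w5}; p ∨ q ∨ p there: w2:T, w4:F, w5:T. ✗
w2: successors {w3, w4, w5}; p ∨ q ∨ p there: w3:F, w4:F, w5:T. ✗
w3: successors {w1, w2, w3, w4, w5}; p ∨ q ∨ p there: w1:F, w2:T, w3:F, w4:F, w5:T. ✗
w4: no successors, so □(p ∨ q ∨ p) holds vacuously. ✓
w5: successors {w1, w4, w5}; p ∨ q ∨ p there: w1:F, w4:F, w5:T. ✗
— 1 world.

4 and 1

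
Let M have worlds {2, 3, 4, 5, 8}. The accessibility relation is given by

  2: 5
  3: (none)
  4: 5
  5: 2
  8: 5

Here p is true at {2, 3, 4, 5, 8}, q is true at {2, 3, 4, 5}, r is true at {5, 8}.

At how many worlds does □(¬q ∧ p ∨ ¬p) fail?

4

2: successors {5}; ¬q ∧ p ∨ ¬p there: 5:F. ✗
3: no successors, so □(¬q ∧ p ∨ ¬p) holds vacuously. ✓
4: successors {5}; ¬q ∧ p ∨ ¬p there: 5:F. ✗
5: successors {2}; ¬q ∧ p ∨ ¬p there: 2:F. ✗
8: successors {5}; ¬q ∧ p ∨ ¬p there: 5:F. ✗
Satisfying worlds: {3}.
So □(¬q ∧ p ∨ ¬p) fails at the other 4 worlds.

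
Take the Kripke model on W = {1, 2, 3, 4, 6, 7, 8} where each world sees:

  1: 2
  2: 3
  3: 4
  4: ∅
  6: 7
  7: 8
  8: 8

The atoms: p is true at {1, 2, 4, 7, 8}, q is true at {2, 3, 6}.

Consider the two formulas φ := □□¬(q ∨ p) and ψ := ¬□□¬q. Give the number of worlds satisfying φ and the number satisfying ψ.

2 and 1

For □□¬(q ∨ p):
1: successors {2}; □¬(q ∨ p) there: 2:F. ✗
2: successors {3}; □¬(q ∨ p) there: 3:F. ✗
3: successors {4}; □¬(q ∨ p) there: 4:T. ✓
4: no successors, so □□¬(q ∨ p) holds vacuously. ✓
6: successors {7}; □¬(q ∨ p) there: 7:F. ✗
7: successors {8}; □¬(q ∨ p) there: 8:F. ✗
8: successors {8}; □¬(q ∨ p) there: 8:F. ✗
— 2 worlds.
For ¬□□¬q:
1: □□¬q is F. ✓
2: □□¬q is T. ✗
3: □□¬q is T. ✗
4: □□¬q is T. ✗
6: □□¬q is T. ✗
7: □□¬q is T. ✗
8: □□¬q is T. ✗
— 1 world.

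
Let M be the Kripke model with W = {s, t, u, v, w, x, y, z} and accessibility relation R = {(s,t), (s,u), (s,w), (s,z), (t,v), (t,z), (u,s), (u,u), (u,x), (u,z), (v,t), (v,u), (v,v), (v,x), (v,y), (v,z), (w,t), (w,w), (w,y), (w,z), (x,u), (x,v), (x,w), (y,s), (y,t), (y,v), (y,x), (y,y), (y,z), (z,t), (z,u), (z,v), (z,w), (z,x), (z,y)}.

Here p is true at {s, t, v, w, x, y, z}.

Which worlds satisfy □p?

{t, w, y}

s: successors {t, u, w, z}; p there: t:T, u:F, w:T, z:T. ✗
t: successors {v, z}; p there: v:T, z:T. ✓
u: successors {s, u, x, z}; p there: s:T, u:F, x:T, z:T. ✗
v: successors {t, u, v, x, y, z}; p there: t:T, u:F, v:T, x:T, y:T, z:T. ✗
w: successors {t, w, y, z}; p there: t:T, w:T, y:T, z:T. ✓
x: successors {u, v, w}; p there: u:F, v:T, w:T. ✗
y: successors {s, t, v, x, y, z}; p there: s:T, t:T, v:T, x:T, y:T, z:T. ✓
z: successors {t, u, v, w, x, y}; p there: t:T, u:F, v:T, w:T, x:T, y:T. ✗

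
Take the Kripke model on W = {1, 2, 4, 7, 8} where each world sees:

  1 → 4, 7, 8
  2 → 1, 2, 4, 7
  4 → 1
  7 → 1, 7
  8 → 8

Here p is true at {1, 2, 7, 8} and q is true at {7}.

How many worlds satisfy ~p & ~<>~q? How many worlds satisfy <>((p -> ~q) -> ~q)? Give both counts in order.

0 and 5

For ~p & ~<>~q:
1: ~p is F, ~<>~q is F. ✗
2: ~p is F, ~<>~q is F. ✗
4: ~p is T, ~<>~q is F. ✗
7: ~p is F, ~<>~q is F. ✗
8: ~p is F, ~<>~q is F. ✗
— 0 worlds.
For <>((p -> ~q) -> ~q):
1: successors {4, 7, 8}; (p -> ~q) -> ~q there: 4:T, 7:T, 8:T. ✓
2: successors {1, 2, 4, 7}; (p -> ~q) -> ~q there: 1:T, 2:T, 4:T, 7:T. ✓
4: successors {1}; (p -> ~q) -> ~q there: 1:T. ✓
7: successors {1, 7}; (p -> ~q) -> ~q there: 1:T, 7:T. ✓
8: successors {8}; (p -> ~q) -> ~q there: 8:T. ✓
— 5 worlds.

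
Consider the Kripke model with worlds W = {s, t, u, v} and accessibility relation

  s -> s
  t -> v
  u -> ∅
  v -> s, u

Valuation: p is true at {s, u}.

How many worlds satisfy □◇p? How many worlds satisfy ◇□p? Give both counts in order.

For □◇p:
s: successors {s}; ◇p there: s:T. ✓
t: successors {v}; ◇p there: v:T. ✓
u: no successors, so □◇p holds vacuously. ✓
v: successors {s, u}; ◇p there: s:T, u:F. ✗
— 3 worlds.
For ◇□p:
s: successors {s}; □p there: s:T. ✓
t: successors {v}; □p there: v:T. ✓
u: no successors, so ◇□p fails. ✗
v: successors {s, u}; □p there: s:T, u:T. ✓
— 3 worlds.

3 and 3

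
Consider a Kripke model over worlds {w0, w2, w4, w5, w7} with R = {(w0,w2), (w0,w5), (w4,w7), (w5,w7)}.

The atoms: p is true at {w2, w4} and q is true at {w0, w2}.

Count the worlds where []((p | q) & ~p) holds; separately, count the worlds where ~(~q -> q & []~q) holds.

2 and 3

For []((p | q) & ~p):
w0: successors {w2, w5}; (p | q) & ~p there: w2:F, w5:F. ✗
w2: no successors, so []((p | q) & ~p) holds vacuously. ✓
w4: successors {w7}; (p | q) & ~p there: w7:F. ✗
w5: successors {w7}; (p | q) & ~p there: w7:F. ✗
w7: no successors, so []((p | q) & ~p) holds vacuously. ✓
— 2 worlds.
For ~(~q -> q & []~q):
w0: ~q -> q & []~q is T. ✗
w2: ~q -> q & []~q is T. ✗
w4: ~q -> q & []~q is F. ✓
w5: ~q -> q & []~q is F. ✓
w7: ~q -> q & []~q is F. ✓
— 3 worlds.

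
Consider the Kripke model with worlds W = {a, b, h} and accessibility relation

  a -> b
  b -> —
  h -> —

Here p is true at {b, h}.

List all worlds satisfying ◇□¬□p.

{a}

a: successors {b}; □¬□p there: b:T. ✓
b: no successors, so ◇□¬□p fails. ✗
h: no successors, so ◇□¬□p fails. ✗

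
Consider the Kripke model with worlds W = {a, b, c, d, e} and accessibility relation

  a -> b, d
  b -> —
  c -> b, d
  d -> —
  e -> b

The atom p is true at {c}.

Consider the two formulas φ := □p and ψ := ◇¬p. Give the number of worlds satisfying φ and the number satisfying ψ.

2 and 3

For □p:
a: successors {b, d}; p there: b:F, d:F. ✗
b: no successors, so □p holds vacuously. ✓
c: successors {b, d}; p there: b:F, d:F. ✗
d: no successors, so □p holds vacuously. ✓
e: successors {b}; p there: b:F. ✗
— 2 worlds.
For ◇¬p:
a: successors {b, d}; ¬p there: b:T, d:T. ✓
b: no successors, so ◇¬p fails. ✗
c: successors {b, d}; ¬p there: b:T, d:T. ✓
d: no successors, so ◇¬p fails. ✗
e: successors {b}; ¬p there: b:T. ✓
— 3 worlds.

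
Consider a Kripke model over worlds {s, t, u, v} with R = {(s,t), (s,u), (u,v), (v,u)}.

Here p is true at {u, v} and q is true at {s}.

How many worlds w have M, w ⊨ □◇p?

3

s: successors {t, u}; ◇p there: t:F, u:T. ✗
t: no successors, so □◇p holds vacuously. ✓
u: successors {v}; ◇p there: v:T. ✓
v: successors {u}; ◇p there: u:T. ✓
Satisfying worlds: {t, u, v}.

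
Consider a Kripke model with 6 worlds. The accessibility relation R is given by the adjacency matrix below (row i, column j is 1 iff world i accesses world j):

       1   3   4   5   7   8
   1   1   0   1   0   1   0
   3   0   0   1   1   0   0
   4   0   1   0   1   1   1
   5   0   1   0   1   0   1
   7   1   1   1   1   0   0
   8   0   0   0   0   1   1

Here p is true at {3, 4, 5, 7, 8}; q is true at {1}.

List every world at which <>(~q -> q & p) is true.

1: successors {1, 4, 7}; ~q -> q & p there: 1:T, 4:F, 7:F. ✓
3: successors {4, 5}; ~q -> q & p there: 4:F, 5:F. ✗
4: successors {3, 5, 7, 8}; ~q -> q & p there: 3:F, 5:F, 7:F, 8:F. ✗
5: successors {3, 5, 8}; ~q -> q & p there: 3:F, 5:F, 8:F. ✗
7: successors {1, 3, 4, 5}; ~q -> q & p there: 1:T, 3:F, 4:F, 5:F. ✓
8: successors {7, 8}; ~q -> q & p there: 7:F, 8:F. ✗

{1, 7}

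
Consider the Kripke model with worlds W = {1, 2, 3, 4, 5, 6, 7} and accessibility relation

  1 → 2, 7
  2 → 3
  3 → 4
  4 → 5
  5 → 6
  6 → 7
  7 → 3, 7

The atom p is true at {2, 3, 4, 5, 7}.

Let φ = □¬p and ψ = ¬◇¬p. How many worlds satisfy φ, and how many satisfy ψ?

For □¬p:
1: successors {2, 7}; ¬p there: 2:F, 7:F. ✗
2: successors {3}; ¬p there: 3:F. ✗
3: successors {4}; ¬p there: 4:F. ✗
4: successors {5}; ¬p there: 5:F. ✗
5: successors {6}; ¬p there: 6:T. ✓
6: successors {7}; ¬p there: 7:F. ✗
7: successors {3, 7}; ¬p there: 3:F, 7:F. ✗
— 1 world.
For ¬◇¬p:
1: ◇¬p is F. ✓
2: ◇¬p is F. ✓
3: ◇¬p is F. ✓
4: ◇¬p is F. ✓
5: ◇¬p is T. ✗
6: ◇¬p is F. ✓
7: ◇¬p is F. ✓
— 6 worlds.

1 and 6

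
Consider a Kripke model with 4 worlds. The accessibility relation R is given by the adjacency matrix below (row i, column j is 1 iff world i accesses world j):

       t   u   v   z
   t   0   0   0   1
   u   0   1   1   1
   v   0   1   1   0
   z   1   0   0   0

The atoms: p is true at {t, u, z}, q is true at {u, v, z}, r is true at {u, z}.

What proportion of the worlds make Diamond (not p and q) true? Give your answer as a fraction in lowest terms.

1/2

t: successors {z}; not p and q there: z:F. ✗
u: successors {u, v, z}; not p and q there: u:F, v:T, z:F. ✓
v: successors {u, v}; not p and q there: u:F, v:T. ✓
z: successors {t}; not p and q there: t:F. ✗
That's 2 of 4 worlds, so 2/4 = 1/2.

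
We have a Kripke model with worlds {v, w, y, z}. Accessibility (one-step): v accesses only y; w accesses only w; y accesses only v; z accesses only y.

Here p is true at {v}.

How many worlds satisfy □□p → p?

3

v: □□p is T, p is T. ✓
w: □□p is F, p is F. ✓
y: □□p is F, p is F. ✓
z: □□p is T, p is F. ✗
Satisfying worlds: {v, w, y}.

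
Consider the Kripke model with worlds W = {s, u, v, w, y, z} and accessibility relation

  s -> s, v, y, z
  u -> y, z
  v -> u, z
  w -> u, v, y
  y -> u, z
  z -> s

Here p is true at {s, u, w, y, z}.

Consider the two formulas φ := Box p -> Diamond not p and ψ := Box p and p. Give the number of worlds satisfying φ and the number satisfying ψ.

2 and 3

For Box p -> Diamond not p:
s: Box p is F, Diamond not p is T. ✓
u: Box p is T, Diamond not p is F. ✗
v: Box p is T, Diamond not p is F. ✗
w: Box p is F, Diamond not p is T. ✓
y: Box p is T, Diamond not p is F. ✗
z: Box p is T, Diamond not p is F. ✗
— 2 worlds.
For Box p and p:
s: Box p is F, p is T. ✗
u: Box p is T, p is T. ✓
v: Box p is T, p is F. ✗
w: Box p is F, p is T. ✗
y: Box p is T, p is T. ✓
z: Box p is T, p is T. ✓
— 3 worlds.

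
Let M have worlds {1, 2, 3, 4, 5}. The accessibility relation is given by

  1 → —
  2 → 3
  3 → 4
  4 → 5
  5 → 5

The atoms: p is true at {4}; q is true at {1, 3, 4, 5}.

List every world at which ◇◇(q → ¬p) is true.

{3, 4, 5}

1: no successors, so ◇◇(q → ¬p) fails. ✗
2: successors {3}; ◇(q → ¬p) there: 3:F. ✗
3: successors {4}; ◇(q → ¬p) there: 4:T. ✓
4: successors {5}; ◇(q → ¬p) there: 5:T. ✓
5: successors {5}; ◇(q → ¬p) there: 5:T. ✓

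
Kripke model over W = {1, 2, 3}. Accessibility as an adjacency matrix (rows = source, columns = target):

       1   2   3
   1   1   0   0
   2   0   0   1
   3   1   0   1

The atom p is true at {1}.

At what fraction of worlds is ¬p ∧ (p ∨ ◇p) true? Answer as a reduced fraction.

1: ¬p is F, p ∨ ◇p is T. ✗
2: ¬p is T, p ∨ ◇p is F. ✗
3: ¬p is T, p ∨ ◇p is T. ✓
That's 1 of 3 worlds, so 1/3.

1/3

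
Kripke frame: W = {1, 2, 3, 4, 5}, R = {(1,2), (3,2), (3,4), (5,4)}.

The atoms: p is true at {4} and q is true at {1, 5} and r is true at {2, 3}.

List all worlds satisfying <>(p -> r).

1: successors {2}; p -> r there: 2:T. ✓
2: no successors, so <>(p -> r) fails. ✗
3: successors {2, 4}; p -> r there: 2:T, 4:F. ✓
4: no successors, so <>(p -> r) fails. ✗
5: successors {4}; p -> r there: 4:F. ✗

{1, 3}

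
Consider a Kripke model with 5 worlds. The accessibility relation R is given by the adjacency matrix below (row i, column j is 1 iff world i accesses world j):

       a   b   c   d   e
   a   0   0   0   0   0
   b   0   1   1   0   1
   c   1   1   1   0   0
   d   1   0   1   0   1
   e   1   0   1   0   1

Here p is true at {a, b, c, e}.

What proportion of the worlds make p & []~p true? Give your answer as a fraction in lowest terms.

1/5

a: p is T, []~p is T. ✓
b: p is T, []~p is F. ✗
c: p is T, []~p is F. ✗
d: p is F, []~p is F. ✗
e: p is T, []~p is F. ✗
That's 1 of 5 worlds, so 1/5.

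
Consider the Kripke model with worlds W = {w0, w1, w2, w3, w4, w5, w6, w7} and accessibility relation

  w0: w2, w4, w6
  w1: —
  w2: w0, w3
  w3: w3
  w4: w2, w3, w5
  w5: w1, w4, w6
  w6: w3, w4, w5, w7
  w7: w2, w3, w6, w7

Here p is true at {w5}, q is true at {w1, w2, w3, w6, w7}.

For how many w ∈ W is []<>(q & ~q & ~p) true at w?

w0: successors {w2, w4, w6}; <>(q & ~q & ~p) there: w2:F, w4:F, w6:F. ✗
w1: no successors, so []<>(q & ~q & ~p) holds vacuously. ✓
w2: successors {w0, w3}; <>(q & ~q & ~p) there: w0:F, w3:F. ✗
w3: successors {w3}; <>(q & ~q & ~p) there: w3:F. ✗
w4: successors {w2, w3, w5}; <>(q & ~q & ~p) there: w2:F, w3:F, w5:F. ✗
w5: successors {w1, w4, w6}; <>(q & ~q & ~p) there: w1:F, w4:F, w6:F. ✗
w6: successors {w3, w4, w5, w7}; <>(q & ~q & ~p) there: w3:F, w4:F, w5:F, w7:F. ✗
w7: successors {w2, w3, w6, w7}; <>(q & ~q & ~p) there: w2:F, w3:F, w6:F, w7:F. ✗
Satisfying worlds: {w1}.

1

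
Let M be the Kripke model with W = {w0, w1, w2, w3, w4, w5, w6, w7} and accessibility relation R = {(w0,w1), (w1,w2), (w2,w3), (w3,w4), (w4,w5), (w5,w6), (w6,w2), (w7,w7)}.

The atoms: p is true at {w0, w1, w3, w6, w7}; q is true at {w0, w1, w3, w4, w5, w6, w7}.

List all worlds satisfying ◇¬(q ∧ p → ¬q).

{w0, w2, w5, w7}

w0: successors {w1}; ¬(q ∧ p → ¬q) there: w1:T. ✓
w1: successors {w2}; ¬(q ∧ p → ¬q) there: w2:F. ✗
w2: successors {w3}; ¬(q ∧ p → ¬q) there: w3:T. ✓
w3: successors {w4}; ¬(q ∧ p → ¬q) there: w4:F. ✗
w4: successors {w5}; ¬(q ∧ p → ¬q) there: w5:F. ✗
w5: successors {w6}; ¬(q ∧ p → ¬q) there: w6:T. ✓
w6: successors {w2}; ¬(q ∧ p → ¬q) there: w2:F. ✗
w7: successors {w7}; ¬(q ∧ p → ¬q) there: w7:T. ✓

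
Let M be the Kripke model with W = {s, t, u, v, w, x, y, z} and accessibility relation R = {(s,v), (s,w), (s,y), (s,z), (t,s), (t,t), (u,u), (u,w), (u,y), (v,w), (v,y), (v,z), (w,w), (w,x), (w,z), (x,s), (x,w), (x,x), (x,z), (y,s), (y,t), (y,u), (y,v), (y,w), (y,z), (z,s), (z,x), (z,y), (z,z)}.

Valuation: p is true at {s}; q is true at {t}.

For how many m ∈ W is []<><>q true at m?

s: successors {v, w, y, z}; <><>q there: v:T, w:F, y:T, z:T. ✗
t: successors {s, t}; <><>q there: s:T, t:T. ✓
u: successors {u, w, y}; <><>q there: u:T, w:F, y:T. ✗
v: successors {w, y, z}; <><>q there: w:F, y:T, z:T. ✗
w: successors {w, x, z}; <><>q there: w:F, x:F, z:T. ✗
x: successors {s, w, x, z}; <><>q there: s:T, w:F, x:F, z:T. ✗
y: successors {s, t, u, v, w, z}; <><>q there: s:T, t:T, u:T, v:T, w:F, z:T. ✗
z: successors {s, x, y, z}; <><>q there: s:T, x:F, y:T, z:T. ✗
Satisfying worlds: {t}.

1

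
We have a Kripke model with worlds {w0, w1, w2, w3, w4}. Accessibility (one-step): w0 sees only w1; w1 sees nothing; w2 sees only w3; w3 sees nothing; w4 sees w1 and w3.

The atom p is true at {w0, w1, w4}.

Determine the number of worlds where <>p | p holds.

w0: <>p is T, p is T. ✓
w1: <>p is F, p is T. ✓
w2: <>p is F, p is F. ✗
w3: <>p is F, p is F. ✗
w4: <>p is T, p is T. ✓
Satisfying worlds: {w0, w1, w4}.

3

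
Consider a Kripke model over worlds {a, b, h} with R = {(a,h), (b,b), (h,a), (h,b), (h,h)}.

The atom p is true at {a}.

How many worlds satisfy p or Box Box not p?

2

a: p is T, Box Box not p is F. ✓
b: p is F, Box Box not p is T. ✓
h: p is F, Box Box not p is F. ✗
Satisfying worlds: {a, b}.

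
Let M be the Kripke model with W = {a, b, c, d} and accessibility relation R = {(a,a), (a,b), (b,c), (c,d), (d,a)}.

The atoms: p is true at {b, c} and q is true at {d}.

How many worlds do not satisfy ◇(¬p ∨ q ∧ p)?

1

a: successors {a, b}; ¬p ∨ q ∧ p there: a:T, b:F. ✓
b: successors {c}; ¬p ∨ q ∧ p there: c:F. ✗
c: successors {d}; ¬p ∨ q ∧ p there: d:T. ✓
d: successors {a}; ¬p ∨ q ∧ p there: a:T. ✓
Satisfying worlds: {a, c, d}.
So ◇(¬p ∨ q ∧ p) fails at the other 1 world.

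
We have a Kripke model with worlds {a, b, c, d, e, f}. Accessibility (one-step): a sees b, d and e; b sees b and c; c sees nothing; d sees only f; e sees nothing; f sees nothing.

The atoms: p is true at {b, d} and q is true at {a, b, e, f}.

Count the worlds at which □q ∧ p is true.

1

a: □q is F, p is F. ✗
b: □q is F, p is T. ✗
c: □q is T, p is F. ✗
d: □q is T, p is T. ✓
e: □q is T, p is F. ✗
f: □q is T, p is F. ✗
Satisfying worlds: {d}.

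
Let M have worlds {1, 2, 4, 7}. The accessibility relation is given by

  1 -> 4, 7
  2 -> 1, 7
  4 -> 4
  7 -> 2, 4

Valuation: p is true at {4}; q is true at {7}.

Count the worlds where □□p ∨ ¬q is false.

1

1: □□p is F, ¬q is T. ✓
2: □□p is F, ¬q is T. ✓
4: □□p is T, ¬q is T. ✓
7: □□p is F, ¬q is F. ✗
Satisfying worlds: {1, 2, 4}.
So □□p ∨ ¬q fails at the other 1 world.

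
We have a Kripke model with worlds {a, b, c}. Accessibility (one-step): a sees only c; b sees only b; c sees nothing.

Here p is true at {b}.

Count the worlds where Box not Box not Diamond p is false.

a: successors {c}; not Box not Diamond p there: c:F. ✗
b: successors {b}; not Box not Diamond p there: b:T. ✓
c: no successors, so Box not Box not Diamond p holds vacuously. ✓
Satisfying worlds: {b, c}.
So Box not Box not Diamond p fails at the other 1 world.

1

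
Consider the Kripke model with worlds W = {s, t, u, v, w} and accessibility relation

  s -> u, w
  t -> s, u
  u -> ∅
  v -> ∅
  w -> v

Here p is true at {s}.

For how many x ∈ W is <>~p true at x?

s: successors {u, w}; ~p there: u:T, w:T. ✓
t: successors {s, u}; ~p there: s:F, u:T. ✓
u: no successors, so <>~p fails. ✗
v: no successors, so <>~p fails. ✗
w: successors {v}; ~p there: v:T. ✓
Satisfying worlds: {s, t, w}.

3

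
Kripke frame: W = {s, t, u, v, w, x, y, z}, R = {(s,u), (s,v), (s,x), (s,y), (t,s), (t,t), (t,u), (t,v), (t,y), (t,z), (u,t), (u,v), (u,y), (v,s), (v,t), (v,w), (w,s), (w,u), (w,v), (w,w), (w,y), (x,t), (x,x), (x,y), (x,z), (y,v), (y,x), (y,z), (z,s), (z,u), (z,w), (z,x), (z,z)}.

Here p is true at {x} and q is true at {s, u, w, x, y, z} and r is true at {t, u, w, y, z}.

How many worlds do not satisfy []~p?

s: successors {u, v, x, y}; ~p there: u:T, v:T, x:F, y:T. ✗
t: successors {s, t, u, v, y, z}; ~p there: s:T, t:T, u:T, v:T, y:T, z:T. ✓
u: successors {t, v, y}; ~p there: t:T, v:T, y:T. ✓
v: successors {s, t, w}; ~p there: s:T, t:T, w:T. ✓
w: successors {s, u, v, w, y}; ~p there: s:T, u:T, v:T, w:T, y:T. ✓
x: successors {t, x, y, z}; ~p there: t:T, x:F, y:T, z:T. ✗
y: successors {v, x, z}; ~p there: v:T, x:F, z:T. ✗
z: successors {s, u, w, x, z}; ~p there: s:T, u:T, w:T, x:F, z:T. ✗
Satisfying worlds: {t, u, v, w}.
So []~p fails at the other 4 worlds.

4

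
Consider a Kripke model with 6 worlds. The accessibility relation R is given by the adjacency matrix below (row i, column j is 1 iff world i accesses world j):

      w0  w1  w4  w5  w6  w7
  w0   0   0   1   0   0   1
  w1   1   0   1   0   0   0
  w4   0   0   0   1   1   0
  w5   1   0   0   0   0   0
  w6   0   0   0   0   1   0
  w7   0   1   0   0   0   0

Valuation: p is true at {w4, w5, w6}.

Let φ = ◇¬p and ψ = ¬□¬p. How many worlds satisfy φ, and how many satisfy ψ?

4 and 4

For ◇¬p:
w0: successors {w4, w7}; ¬p there: w4:F, w7:T. ✓
w1: successors {w0, w4}; ¬p there: w0:T, w4:F. ✓
w4: successors {w5, w6}; ¬p there: w5:F, w6:F. ✗
w5: successors {w0}; ¬p there: w0:T. ✓
w6: successors {w6}; ¬p there: w6:F. ✗
w7: successors {w1}; ¬p there: w1:T. ✓
— 4 worlds.
For ¬□¬p:
w0: □¬p is F. ✓
w1: □¬p is F. ✓
w4: □¬p is F. ✓
w5: □¬p is T. ✗
w6: □¬p is F. ✓
w7: □¬p is T. ✗
— 4 worlds.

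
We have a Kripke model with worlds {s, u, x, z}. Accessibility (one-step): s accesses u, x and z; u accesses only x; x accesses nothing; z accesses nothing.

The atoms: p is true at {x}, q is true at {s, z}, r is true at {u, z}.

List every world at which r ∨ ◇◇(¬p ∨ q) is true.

{u, z}

s: r is F, ◇◇(¬p ∨ q) is F. ✗
u: r is T, ◇◇(¬p ∨ q) is F. ✓
x: r is F, ◇◇(¬p ∨ q) is F. ✗
z: r is T, ◇◇(¬p ∨ q) is F. ✓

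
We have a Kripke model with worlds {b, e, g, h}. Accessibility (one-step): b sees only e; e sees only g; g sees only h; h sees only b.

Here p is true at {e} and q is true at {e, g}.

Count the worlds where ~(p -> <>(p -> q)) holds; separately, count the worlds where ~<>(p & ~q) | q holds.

For ~(p -> <>(p -> q)):
b: p -> <>(p -> q) is T. ✗
e: p -> <>(p -> q) is T. ✗
g: p -> <>(p -> q) is T. ✗
h: p -> <>(p -> q) is T. ✗
— 0 worlds.
For ~<>(p & ~q) | q:
b: ~<>(p & ~q) is T, q is F. ✓
e: ~<>(p & ~q) is T, q is T. ✓
g: ~<>(p & ~q) is T, q is T. ✓
h: ~<>(p & ~q) is T, q is F. ✓
— 4 worlds.

0 and 4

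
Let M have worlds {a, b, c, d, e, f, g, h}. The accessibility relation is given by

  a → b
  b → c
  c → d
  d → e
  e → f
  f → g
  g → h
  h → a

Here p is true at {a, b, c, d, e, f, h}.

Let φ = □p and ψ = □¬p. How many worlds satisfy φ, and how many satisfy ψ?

For □p:
a: successors {b}; p there: b:T. ✓
b: successors {c}; p there: c:T. ✓
c: successors {d}; p there: d:T. ✓
d: successors {e}; p there: e:T. ✓
e: successors {f}; p there: f:T. ✓
f: successors {g}; p there: g:F. ✗
g: successors {h}; p there: h:T. ✓
h: successors {a}; p there: a:T. ✓
— 7 worlds.
For □¬p:
a: successors {b}; ¬p there: b:F. ✗
b: successors {c}; ¬p there: c:F. ✗
c: successors {d}; ¬p there: d:F. ✗
d: successors {e}; ¬p there: e:F. ✗
e: successors {f}; ¬p there: f:F. ✗
f: successors {g}; ¬p there: g:T. ✓
g: successors {h}; ¬p there: h:F. ✗
h: successors {a}; ¬p there: a:F. ✗
— 1 world.

7 and 1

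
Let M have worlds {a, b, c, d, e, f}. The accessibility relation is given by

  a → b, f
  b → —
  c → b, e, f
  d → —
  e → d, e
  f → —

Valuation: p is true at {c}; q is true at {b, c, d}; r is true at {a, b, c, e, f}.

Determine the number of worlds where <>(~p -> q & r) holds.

a: successors {b, f}; ~p -> q & r there: b:T, f:F. ✓
b: no successors, so <>(~p -> q & r) fails. ✗
c: successors {b, e, f}; ~p -> q & r there: b:T, e:F, f:F. ✓
d: no successors, so <>(~p -> q & r) fails. ✗
e: successors {d, e}; ~p -> q & r there: d:F, e:F. ✗
f: no successors, so <>(~p -> q & r) fails. ✗
Satisfying worlds: {a, c}.

2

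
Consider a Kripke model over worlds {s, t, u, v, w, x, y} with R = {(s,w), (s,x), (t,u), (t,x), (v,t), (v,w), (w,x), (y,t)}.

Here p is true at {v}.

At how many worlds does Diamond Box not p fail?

2

s: successors {w, x}; Box not p there: w:T, x:T. ✓
t: successors {u, x}; Box not p there: u:T, x:T. ✓
u: no successors, so Diamond Box not p fails. ✗
v: successors {t, w}; Box not p there: t:T, w:T. ✓
w: successors {x}; Box not p there: x:T. ✓
x: no successors, so Diamond Box not p fails. ✗
y: successors {t}; Box not p there: t:T. ✓
Satisfying worlds: {s, t, v, w, y}.
So Diamond Box not p fails at the other 2 worlds.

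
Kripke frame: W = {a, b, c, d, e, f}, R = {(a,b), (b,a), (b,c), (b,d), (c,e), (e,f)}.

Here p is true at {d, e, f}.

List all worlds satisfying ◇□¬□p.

{b, e}

a: successors {b}; □¬□p there: b:F. ✗
b: successors {a, c, d}; □¬□p there: a:T, c:F, d:T. ✓
c: successors {e}; □¬□p there: e:F. ✗
d: no successors, so ◇□¬□p fails. ✗
e: successors {f}; □¬□p there: f:T. ✓
f: no successors, so ◇□¬□p fails. ✗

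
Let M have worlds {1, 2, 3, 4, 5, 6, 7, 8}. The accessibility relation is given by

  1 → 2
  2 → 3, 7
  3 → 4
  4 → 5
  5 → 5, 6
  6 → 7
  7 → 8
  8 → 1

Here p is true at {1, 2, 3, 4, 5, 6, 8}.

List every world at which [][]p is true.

{2, 3, 4, 6, 7, 8}

1: successors {2}; []p there: 2:F. ✗
2: successors {3, 7}; []p there: 3:T, 7:T. ✓
3: successors {4}; []p there: 4:T. ✓
4: successors {5}; []p there: 5:T. ✓
5: successors {5, 6}; []p there: 5:T, 6:F. ✗
6: successors {7}; []p there: 7:T. ✓
7: successors {8}; []p there: 8:T. ✓
8: successors {1}; []p there: 1:T. ✓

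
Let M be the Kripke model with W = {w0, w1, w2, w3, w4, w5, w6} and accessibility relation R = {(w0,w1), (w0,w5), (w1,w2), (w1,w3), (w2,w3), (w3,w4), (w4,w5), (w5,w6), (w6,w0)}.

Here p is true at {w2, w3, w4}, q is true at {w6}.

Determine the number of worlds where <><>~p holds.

w0: successors {w1, w5}; <>~p there: w1:F, w5:T. ✓
w1: successors {w2, w3}; <>~p there: w2:F, w3:F. ✗
w2: successors {w3}; <>~p there: w3:F. ✗
w3: successors {w4}; <>~p there: w4:T. ✓
w4: successors {w5}; <>~p there: w5:T. ✓
w5: successors {w6}; <>~p there: w6:T. ✓
w6: successors {w0}; <>~p there: w0:T. ✓
Satisfying worlds: {w0, w3, w4, w5, w6}.

5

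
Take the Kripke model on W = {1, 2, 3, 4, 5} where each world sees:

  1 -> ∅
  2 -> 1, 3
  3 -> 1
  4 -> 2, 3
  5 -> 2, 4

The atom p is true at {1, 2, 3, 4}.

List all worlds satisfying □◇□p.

{1, 4, 5}

1: no successors, so □◇□p holds vacuously. ✓
2: successors {1, 3}; ◇□p there: 1:F, 3:T. ✗
3: successors {1}; ◇□p there: 1:F. ✗
4: successors {2, 3}; ◇□p there: 2:T, 3:T. ✓
5: successors {2, 4}; ◇□p there: 2:T, 4:T. ✓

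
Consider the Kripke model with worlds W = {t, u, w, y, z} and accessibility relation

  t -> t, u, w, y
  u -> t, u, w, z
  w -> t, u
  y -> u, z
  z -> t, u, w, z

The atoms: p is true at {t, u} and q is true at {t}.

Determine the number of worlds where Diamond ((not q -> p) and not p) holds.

0

t: successors {t, u, w, y}; (not q -> p) and not p there: t:F, u:F, w:F, y:F. ✗
u: successors {t, u, w, z}; (not q -> p) and not p there: t:F, u:F, w:F, z:F. ✗
w: successors {t, u}; (not q -> p) and not p there: t:F, u:F. ✗
y: successors {u, z}; (not q -> p) and not p there: u:F, z:F. ✗
z: successors {t, u, w, z}; (not q -> p) and not p there: t:F, u:F, w:F, z:F. ✗
Satisfying worlds: ∅.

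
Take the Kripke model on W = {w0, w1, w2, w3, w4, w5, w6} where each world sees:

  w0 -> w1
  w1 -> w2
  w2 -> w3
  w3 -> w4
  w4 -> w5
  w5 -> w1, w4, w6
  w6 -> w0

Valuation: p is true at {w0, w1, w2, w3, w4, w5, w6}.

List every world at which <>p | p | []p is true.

{w0, w1, w2, w3, w4, w5, w6}

w0: <>p is T, p | []p is T. ✓
w1: <>p is T, p | []p is T. ✓
w2: <>p is T, p | []p is T. ✓
w3: <>p is T, p | []p is T. ✓
w4: <>p is T, p | []p is T. ✓
w5: <>p is T, p | []p is T. ✓
w6: <>p is T, p | []p is T. ✓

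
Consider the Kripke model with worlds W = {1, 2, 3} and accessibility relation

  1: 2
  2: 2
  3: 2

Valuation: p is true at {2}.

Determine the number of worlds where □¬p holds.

0

1: successors {2}; ¬p there: 2:F. ✗
2: successors {2}; ¬p there: 2:F. ✗
3: successors {2}; ¬p there: 2:F. ✗
Satisfying worlds: ∅.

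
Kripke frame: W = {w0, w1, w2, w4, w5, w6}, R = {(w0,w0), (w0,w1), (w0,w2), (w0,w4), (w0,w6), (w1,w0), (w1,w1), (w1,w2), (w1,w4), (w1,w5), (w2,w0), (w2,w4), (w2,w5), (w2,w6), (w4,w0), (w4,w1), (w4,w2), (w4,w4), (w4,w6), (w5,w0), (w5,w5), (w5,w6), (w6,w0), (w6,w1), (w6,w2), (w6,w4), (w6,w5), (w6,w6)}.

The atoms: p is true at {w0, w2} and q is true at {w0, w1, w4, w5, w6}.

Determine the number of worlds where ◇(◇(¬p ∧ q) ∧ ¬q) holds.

4

w0: successors {w0, w1, w2, w4, w6}; ◇(¬p ∧ q) ∧ ¬q there: w0:F, w1:F, w2:T, w4:F, w6:F. ✓
w1: successors {w0, w1, w2, w4, w5}; ◇(¬p ∧ q) ∧ ¬q there: w0:F, w1:F, w2:T, w4:F, w5:F. ✓
w2: successors {w0, w4, w5, w6}; ◇(¬p ∧ q) ∧ ¬q there: w0:F, w4:F, w5:F, w6:F. ✗
w4: successors {w0, w1, w2, w4, w6}; ◇(¬p ∧ q) ∧ ¬q there: w0:F, w1:F, w2:T, w4:F, w6:F. ✓
w5: successors {w0, w5, w6}; ◇(¬p ∧ q) ∧ ¬q there: w0:F, w5:F, w6:F. ✗
w6: successors {w0, w1, w2, w4, w5, w6}; ◇(¬p ∧ q) ∧ ¬q there: w0:F, w1:F, w2:T, w4:F, w5:F, w6:F. ✓
Satisfying worlds: {w0, w1, w4, w6}.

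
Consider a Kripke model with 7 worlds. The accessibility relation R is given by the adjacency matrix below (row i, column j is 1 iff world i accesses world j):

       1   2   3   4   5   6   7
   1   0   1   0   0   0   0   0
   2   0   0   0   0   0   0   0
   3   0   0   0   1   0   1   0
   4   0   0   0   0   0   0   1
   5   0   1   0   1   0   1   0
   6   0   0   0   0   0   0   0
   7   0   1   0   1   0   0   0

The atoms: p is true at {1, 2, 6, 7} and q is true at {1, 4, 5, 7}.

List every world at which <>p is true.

{1, 3, 4, 5, 7}

1: successors {2}; p there: 2:T. ✓
2: no successors, so <>p fails. ✗
3: successors {4, 6}; p there: 4:F, 6:T. ✓
4: successors {7}; p there: 7:T. ✓
5: successors {2, 4, 6}; p there: 2:T, 4:F, 6:T. ✓
6: no successors, so <>p fails. ✗
7: successors {2, 4}; p there: 2:T, 4:F. ✓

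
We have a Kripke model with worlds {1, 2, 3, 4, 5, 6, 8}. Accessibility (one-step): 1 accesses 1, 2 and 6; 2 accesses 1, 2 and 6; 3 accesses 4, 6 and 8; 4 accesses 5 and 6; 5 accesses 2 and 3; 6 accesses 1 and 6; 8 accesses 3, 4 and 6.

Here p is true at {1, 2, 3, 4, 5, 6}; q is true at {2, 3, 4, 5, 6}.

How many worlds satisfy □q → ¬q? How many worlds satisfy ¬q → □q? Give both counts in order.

5 and 6

For □q → ¬q:
1: □q is F, ¬q is T. ✓
2: □q is F, ¬q is F. ✓
3: □q is F, ¬q is F. ✓
4: □q is T, ¬q is F. ✗
5: □q is T, ¬q is F. ✗
6: □q is F, ¬q is F. ✓
8: □q is T, ¬q is T. ✓
— 5 worlds.
For ¬q → □q:
1: ¬q is T, □q is F. ✗
2: ¬q is F, □q is F. ✓
3: ¬q is F, □q is F. ✓
4: ¬q is F, □q is T. ✓
5: ¬q is F, □q is T. ✓
6: ¬q is F, □q is F. ✓
8: ¬q is T, □q is T. ✓
— 6 worlds.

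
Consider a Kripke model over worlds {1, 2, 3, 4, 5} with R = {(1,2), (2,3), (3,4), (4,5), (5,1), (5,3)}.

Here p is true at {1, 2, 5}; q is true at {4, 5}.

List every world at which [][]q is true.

1: successors {2}; []q there: 2:F. ✗
2: successors {3}; []q there: 3:T. ✓
3: successors {4}; []q there: 4:T. ✓
4: successors {5}; []q there: 5:F. ✗
5: successors {1, 3}; []q there: 1:F, 3:T. ✗

{2, 3}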